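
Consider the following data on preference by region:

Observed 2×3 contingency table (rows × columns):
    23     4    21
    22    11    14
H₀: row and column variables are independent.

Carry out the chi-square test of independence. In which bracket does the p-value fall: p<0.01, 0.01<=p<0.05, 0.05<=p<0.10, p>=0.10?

p-value bracket: 0.05<=p<0.10

Row totals [48, 47], col totals [45, 15, 35], n=95
χ² = (23−22.74)²/22.74 + (4−7.58)²/7.58 + (21−17.68)²/17.68 + (22−22.26)²/22.26 + (11−7.42)²/7.42 + (14−17.32)²/17.32 = 4.6789
df = 2
p-value (upper-tail) = 0.09638
→ bracket: 0.05<=p<0.10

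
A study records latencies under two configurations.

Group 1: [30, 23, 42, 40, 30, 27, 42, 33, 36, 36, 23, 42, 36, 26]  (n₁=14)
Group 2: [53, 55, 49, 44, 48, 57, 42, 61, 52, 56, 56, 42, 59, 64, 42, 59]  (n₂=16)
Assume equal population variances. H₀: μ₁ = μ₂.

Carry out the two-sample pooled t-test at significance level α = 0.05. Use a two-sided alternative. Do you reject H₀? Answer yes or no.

x̄₁=33.286, s₁=6.911, n₁=14
x̄₂=52.438, s₂=7.192, n₂=16
s_p² = [13·6.911² + 15·7.192²]/28 = 49.8855
SE = √(s_p²·(1/14+1/16)) = 2.5848
t = (33.286−52.438)/2.5848 = -7.4094
df = 28
p-value (two-sided) = 0.00000
At α=0.05: p < α → reject H₀

reject H₀: yes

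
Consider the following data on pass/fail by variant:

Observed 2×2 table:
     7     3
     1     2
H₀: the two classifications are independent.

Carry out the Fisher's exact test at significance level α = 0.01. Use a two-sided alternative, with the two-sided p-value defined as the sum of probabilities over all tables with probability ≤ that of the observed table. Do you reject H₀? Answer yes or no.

reject H₀: no

Margins: r₁=10, r₂=3, c₁=8, c₂=5, n=13
p_obs = C(10,7)·C(3,1)/C(13,8); sum pmf over tables with pmf ≤ p_obs
p-value (two-sided) = 0.51049
At α=0.01: p ≥ α → fail to reject H₀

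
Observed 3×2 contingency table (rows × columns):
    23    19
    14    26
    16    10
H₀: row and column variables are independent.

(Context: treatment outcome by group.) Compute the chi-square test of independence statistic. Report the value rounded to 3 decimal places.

Row totals [42, 40, 26], col totals [53, 55], n=108
χ² = (23−20.61)²/20.61 + (19−21.39)²/21.39 + (14−19.63)²/19.63 + (26−20.37)²/20.37 + (16−12.76)²/12.76 + (10−13.24)²/13.24 = 5.3304
df = 2

test statistic = 5.330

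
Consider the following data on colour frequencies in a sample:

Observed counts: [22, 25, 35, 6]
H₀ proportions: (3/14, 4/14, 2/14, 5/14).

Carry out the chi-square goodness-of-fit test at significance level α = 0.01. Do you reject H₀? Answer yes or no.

reject H₀: yes

n = 88; E_i = n·p_i = [18.86, 25.14, 12.57, 31.43]
χ² = (22−18.86)²/18.86 + (25−25.14)²/25.14 + (35−12.57)²/12.57 + (6−31.43)²/31.43 = 61.1133
df = 3
p-value (upper-tail) = 0.00000
At α=0.01: p < α → reject H₀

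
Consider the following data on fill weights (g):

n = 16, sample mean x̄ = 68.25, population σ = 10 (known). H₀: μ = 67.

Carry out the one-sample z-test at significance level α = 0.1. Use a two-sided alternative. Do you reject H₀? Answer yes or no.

SE = σ/√n = 10/√16 = 2.5000
z = (x̄−μ₀)/SE = (68.25−67)/2.5000 = 0.5000
p-value (two-sided) = 0.61708
At α=0.1: p ≥ α → fail to reject H₀

reject H₀: no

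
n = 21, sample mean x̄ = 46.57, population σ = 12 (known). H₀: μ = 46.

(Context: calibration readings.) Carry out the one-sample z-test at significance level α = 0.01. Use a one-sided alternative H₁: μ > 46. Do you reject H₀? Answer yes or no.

reject H₀: no

SE = σ/√n = 12/√21 = 2.6186
z = (x̄−μ₀)/SE = (46.57−46)/2.6186 = 0.2177
p-value (one-sided, H₁ greater) = 0.41384
At α=0.01: p ≥ α → fail to reject H₀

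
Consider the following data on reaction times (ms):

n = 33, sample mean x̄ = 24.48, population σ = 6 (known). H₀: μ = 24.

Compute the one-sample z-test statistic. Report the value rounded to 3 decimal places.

test statistic = 0.460

SE = σ/√n = 6/√33 = 1.0445
z = (x̄−μ₀)/SE = (24.48−24)/1.0445 = 0.4596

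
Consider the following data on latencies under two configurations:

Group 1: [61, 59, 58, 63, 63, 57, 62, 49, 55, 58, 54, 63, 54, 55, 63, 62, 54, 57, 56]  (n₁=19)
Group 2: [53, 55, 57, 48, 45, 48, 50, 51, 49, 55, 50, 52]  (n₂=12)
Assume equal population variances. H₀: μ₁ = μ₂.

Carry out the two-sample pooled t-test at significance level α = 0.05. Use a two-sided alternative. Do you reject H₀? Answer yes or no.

x̄₁=58.053, s₁=4.048, n₁=19
x̄₂=51.083, s₂=3.476, n₂=12
s_p² = [18·4.048² + 11·3.476²]/29 = 14.7539
SE = √(s_p²·(1/19+1/12)) = 1.4163
t = (58.053−51.083)/1.4163 = 4.9206
df = 29
p-value (two-sided) = 0.00003
At α=0.05: p < α → reject H₀

reject H₀: yes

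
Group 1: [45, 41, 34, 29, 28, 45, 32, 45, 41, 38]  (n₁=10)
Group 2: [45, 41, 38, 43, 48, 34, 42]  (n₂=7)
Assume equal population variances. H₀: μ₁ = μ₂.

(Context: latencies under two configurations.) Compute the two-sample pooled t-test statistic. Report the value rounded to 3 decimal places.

x̄₁=37.800, s₁=6.647, n₁=10
x̄₂=41.571, s₂=4.577, n₂=7
s_p² = [9·6.647² + 6·4.577²]/15 = 34.8876
SE = √(s_p²·(1/10+1/7)) = 2.9108
t = (37.800−41.571)/2.9108 = -1.2957
df = 15

test statistic = -1.296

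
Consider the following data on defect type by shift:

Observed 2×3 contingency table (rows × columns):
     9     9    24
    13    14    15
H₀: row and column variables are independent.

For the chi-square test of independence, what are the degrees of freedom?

degrees of freedom = 2

df = (r−1)(c−1) = (2−1)·(3−1) = 2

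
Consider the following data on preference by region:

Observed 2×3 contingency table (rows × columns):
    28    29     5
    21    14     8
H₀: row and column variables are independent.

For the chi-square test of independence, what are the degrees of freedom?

df = (r−1)(c−1) = (2−1)·(3−1) = 2

degrees of freedom = 2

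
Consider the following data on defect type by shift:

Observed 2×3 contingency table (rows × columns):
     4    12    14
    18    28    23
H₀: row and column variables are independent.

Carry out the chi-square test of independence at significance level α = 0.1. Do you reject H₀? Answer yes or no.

Row totals [30, 69], col totals [22, 40, 37], n=99
χ² = (4−6.67)²/6.67 + (12−12.12)²/12.12 + (14−11.21)²/11.21 + (18−15.33)²/15.33 + (28−27.88)²/27.88 + (23−25.79)²/25.79 = 2.5268
df = 2
p-value (upper-tail) = 0.28270
At α=0.1: p ≥ α → fail to reject H₀

reject H₀: no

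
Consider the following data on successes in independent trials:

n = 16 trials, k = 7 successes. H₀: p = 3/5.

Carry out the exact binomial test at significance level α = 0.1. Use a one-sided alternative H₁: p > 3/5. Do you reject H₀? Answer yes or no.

reject H₀: no

Exact binomial: n=16, k=7, p₀=3/5=0.6000
P(X≥7) from Σ C(n,i)·p₀^i·(1−p₀)^(n−i)
p-value (one-sided, H₁ greater) = 0.94168
At α=0.1: p ≥ α → fail to reject H₀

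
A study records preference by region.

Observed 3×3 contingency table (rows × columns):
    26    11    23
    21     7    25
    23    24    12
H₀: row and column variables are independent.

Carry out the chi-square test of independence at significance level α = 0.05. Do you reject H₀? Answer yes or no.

Row totals [60, 53, 59], col totals [70, 42, 60], n=172
χ² = (26−24.42)²/24.42 + (11−14.65)²/14.65 + (23−20.93)²/20.93 + (21−21.57)²/21.57 + (7−12.94)²/12.94 + (25−18.49)²/18.49 + (23−24.01)²/24.01 + (24−14.41)²/14.41 + (12−20.58)²/20.58 = 16.2617
df = 4
p-value (upper-tail) = 0.00269
At α=0.05: p < α → reject H₀

reject H₀: yes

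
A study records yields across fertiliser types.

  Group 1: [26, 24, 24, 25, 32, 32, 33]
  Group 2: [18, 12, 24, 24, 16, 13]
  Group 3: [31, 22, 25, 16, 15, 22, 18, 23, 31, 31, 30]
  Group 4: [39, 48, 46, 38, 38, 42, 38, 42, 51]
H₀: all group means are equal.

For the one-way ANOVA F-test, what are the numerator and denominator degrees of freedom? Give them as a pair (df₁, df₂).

degrees of freedom = [3, 29]

k = 4 groups, N = 33 total
df = (k−1, N−k) = (4−1, 33−4) = (3, 29)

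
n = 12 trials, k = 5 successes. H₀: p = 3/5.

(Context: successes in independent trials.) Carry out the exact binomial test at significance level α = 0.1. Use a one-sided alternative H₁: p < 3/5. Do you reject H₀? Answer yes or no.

Exact binomial: n=12, k=5, p₀=3/5=0.6000
P(X≤5) from Σ C(n,i)·p₀^i·(1−p₀)^(n−i)
p-value (one-sided, H₁ less) = 0.15821
At α=0.1: p ≥ α → fail to reject H₀

reject H₀: no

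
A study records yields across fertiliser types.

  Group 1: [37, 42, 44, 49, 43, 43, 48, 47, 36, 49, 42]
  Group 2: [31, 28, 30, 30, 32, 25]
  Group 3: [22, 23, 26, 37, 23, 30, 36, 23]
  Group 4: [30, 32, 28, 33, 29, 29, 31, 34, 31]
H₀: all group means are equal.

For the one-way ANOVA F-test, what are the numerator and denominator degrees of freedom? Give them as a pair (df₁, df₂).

k = 4 groups, N = 34 total
df = (k−1, N−k) = (4−1, 34−4) = (3, 30)

degrees of freedom = [3, 30]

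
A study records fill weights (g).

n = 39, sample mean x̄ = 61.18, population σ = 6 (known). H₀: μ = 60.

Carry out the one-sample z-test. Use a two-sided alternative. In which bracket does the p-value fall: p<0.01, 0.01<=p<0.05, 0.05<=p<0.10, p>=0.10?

SE = σ/√n = 6/√39 = 0.9608
z = (x̄−μ₀)/SE = (61.18−60)/0.9608 = 1.2282
p-value (two-sided) = 0.21938
→ bracket: p>=0.10

p-value bracket: p>=0.10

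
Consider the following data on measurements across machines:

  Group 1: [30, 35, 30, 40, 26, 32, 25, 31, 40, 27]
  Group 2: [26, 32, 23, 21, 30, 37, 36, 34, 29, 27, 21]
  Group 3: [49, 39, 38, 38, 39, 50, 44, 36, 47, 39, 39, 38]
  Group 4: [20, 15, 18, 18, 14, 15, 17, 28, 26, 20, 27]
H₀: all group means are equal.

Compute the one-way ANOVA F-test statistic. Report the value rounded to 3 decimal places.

test statistic = 33.242

Group means [31.60, 28.73, 41.33, 19.82], grand mean 30.591
SSB = Σnᵢ(x̄ᵢ−x̄)² = 2709.752; SSW = ΣΣ(x−x̄ᵢ)² = 1086.885
MSB = 2709.752/3 = 903.2505; MSW = 1086.885/40 = 27.1721
F = MSB/MSW = 33.2418
df = (3, 40)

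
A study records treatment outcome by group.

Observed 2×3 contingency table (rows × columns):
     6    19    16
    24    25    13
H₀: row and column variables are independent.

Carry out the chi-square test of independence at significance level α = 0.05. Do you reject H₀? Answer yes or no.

reject H₀: yes

Row totals [41, 62], col totals [30, 44, 29], n=103
χ² = (6−11.94)²/11.94 + (19−17.51)²/17.51 + (16−11.54)²/11.54 + (24−18.06)²/18.06 + (25−26.49)²/26.49 + (13−17.46)²/17.46 = 7.9786
df = 2
p-value (upper-tail) = 0.01851
At α=0.05: p < α → reject H₀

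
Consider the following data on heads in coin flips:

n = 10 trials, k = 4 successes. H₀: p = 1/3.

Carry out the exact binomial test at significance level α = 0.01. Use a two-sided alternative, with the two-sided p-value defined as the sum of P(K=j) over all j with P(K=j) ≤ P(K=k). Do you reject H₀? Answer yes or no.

reject H₀: no

Exact binomial: n=10, k=4, p₀=1/3=0.3333
P(X=j) = C(n,j)·p₀^j·(1−p₀)^(n−j); p = Σ P(X=j) over j with P(X=j) ≤ P(X=4)
p-value (two-sided) = 0.73988
At α=0.01: p ≥ α → fail to reject H₀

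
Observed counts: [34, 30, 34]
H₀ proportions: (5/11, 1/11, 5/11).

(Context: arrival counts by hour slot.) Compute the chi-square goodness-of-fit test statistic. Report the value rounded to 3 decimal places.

n = 98; E_i = n·p_i = [44.55, 8.91, 44.55]
χ² = (34−44.55)²/44.55 + (30−8.91)²/8.91 + (34−44.55)²/44.55 = 54.9224
df = 2

test statistic = 54.922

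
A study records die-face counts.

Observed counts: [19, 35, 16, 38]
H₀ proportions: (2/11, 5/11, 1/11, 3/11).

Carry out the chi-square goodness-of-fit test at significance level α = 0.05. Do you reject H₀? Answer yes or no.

reject H₀: yes

n = 108; E_i = n·p_i = [19.64, 49.09, 9.82, 29.45]
χ² = (19−19.64)²/19.64 + (35−49.09)²/49.09 + (16−9.82)²/9.82 + (38−29.45)²/29.45 = 10.4367
df = 3
p-value (upper-tail) = 0.01520
At α=0.05: p < α → reject H₀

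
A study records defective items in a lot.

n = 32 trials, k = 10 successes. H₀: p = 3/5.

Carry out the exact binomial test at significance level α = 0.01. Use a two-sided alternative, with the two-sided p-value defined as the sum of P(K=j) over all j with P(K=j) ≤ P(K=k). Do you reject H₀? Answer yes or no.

Exact binomial: n=32, k=10, p₀=3/5=0.6000
P(X=j) = C(n,j)·p₀^j·(1−p₀)^(n−j); p = Σ P(X=j) over j with P(X=j) ≤ P(X=10)
p-value (two-sided) = 0.00165
At α=0.01: p < α → reject H₀

reject H₀: yes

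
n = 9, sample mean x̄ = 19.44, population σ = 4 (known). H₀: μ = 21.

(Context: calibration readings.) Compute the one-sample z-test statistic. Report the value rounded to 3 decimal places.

SE = σ/√n = 4/√9 = 1.3333
z = (x̄−μ₀)/SE = (19.44−21)/1.3333 = -1.1700

test statistic = -1.170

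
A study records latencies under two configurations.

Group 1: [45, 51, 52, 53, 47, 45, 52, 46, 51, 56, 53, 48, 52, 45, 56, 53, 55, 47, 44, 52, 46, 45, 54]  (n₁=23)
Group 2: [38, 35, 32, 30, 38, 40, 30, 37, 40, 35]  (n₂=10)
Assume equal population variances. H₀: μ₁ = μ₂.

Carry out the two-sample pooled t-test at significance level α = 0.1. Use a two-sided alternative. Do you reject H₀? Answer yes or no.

x̄₁=49.913, s₁=3.976, n₁=23
x̄₂=35.500, s₂=3.779, n₂=10
s_p² = [22·3.976² + 9·3.779²]/31 = 15.3654
SE = √(s_p²·(1/23+1/10)) = 1.4848
t = (49.913−35.500)/1.4848 = 9.7071
df = 31
p-value (two-sided) = 0.00000
At α=0.1: p < α → reject H₀

reject H₀: yes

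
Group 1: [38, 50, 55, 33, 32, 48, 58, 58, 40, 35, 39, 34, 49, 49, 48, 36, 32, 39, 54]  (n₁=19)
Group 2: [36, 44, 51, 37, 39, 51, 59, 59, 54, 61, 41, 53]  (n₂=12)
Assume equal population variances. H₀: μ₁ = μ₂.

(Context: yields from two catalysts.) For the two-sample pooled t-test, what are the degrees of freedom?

df = n₁ + n₂ − 2 = 19 + 12 − 2 = 29

degrees of freedom = 29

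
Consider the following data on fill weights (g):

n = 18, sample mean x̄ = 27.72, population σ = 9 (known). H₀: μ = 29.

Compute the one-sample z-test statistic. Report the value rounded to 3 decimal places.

test statistic = -0.603

SE = σ/√n = 9/√18 = 2.1213
z = (x̄−μ₀)/SE = (27.72−29)/2.1213 = -0.6034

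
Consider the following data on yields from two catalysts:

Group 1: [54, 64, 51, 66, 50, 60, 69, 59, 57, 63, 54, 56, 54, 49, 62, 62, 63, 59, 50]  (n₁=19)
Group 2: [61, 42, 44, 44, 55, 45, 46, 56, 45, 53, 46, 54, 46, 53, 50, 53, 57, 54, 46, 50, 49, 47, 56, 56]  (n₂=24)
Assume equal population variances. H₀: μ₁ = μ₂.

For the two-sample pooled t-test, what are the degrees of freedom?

df = n₁ + n₂ − 2 = 19 + 24 − 2 = 41

degrees of freedom = 41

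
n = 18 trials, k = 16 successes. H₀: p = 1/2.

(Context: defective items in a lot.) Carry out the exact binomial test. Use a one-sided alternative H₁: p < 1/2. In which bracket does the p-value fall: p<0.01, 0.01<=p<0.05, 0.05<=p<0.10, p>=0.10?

Exact binomial: n=18, k=16, p₀=1/2=0.5000
P(X≤16) from Σ C(n,i)·p₀^i·(1−p₀)^(n−i)
p-value (one-sided, H₁ less) = 0.99993
→ bracket: p>=0.10

p-value bracket: p>=0.10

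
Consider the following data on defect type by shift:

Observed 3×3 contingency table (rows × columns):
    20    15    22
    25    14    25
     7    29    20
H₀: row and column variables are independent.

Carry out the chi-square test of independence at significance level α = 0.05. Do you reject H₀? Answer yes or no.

reject H₀: yes

Row totals [57, 64, 56], col totals [52, 58, 67], n=177
χ² = (20−16.75)²/16.75 + (15−18.68)²/18.68 + (22−21.58)²/21.58 + (25−18.80)²/18.80 + (14−20.97)²/20.97 + (25−24.23)²/24.23 + (7−16.45)²/16.45 + (29−18.35)²/18.35 + (20−21.20)²/21.20 = 17.4290
df = 4
p-value (upper-tail) = 0.00160
At α=0.05: p < α → reject H₀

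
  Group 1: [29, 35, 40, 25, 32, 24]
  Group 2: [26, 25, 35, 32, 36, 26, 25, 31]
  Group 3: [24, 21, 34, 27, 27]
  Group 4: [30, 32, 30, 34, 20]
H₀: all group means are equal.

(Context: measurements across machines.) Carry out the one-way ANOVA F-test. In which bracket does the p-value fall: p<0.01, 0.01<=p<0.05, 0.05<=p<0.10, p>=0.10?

Group means [30.83, 29.50, 26.60, 29.20], grand mean 29.167
SSB = Σnᵢ(x̄ᵢ−x̄)² = 50.500; SSW = ΣΣ(x−x̄ᵢ)² = 542.833
MSB = 50.500/3 = 16.8333; MSW = 542.833/20 = 27.1417
F = MSB/MSW = 0.6202
df = (3, 20)
p-value (upper-tail) = 0.61009
→ bracket: p>=0.10

p-value bracket: p>=0.10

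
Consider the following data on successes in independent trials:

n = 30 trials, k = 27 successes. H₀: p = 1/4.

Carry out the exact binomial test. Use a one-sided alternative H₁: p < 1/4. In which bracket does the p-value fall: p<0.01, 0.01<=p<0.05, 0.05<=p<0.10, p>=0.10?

p-value bracket: p>=0.10

Exact binomial: n=30, k=27, p₀=1/4=0.2500
P(X≤27) from Σ C(n,i)·p₀^i·(1−p₀)^(n−i)
p-value (one-sided, H₁ less) = 1.00000
→ bracket: p>=0.10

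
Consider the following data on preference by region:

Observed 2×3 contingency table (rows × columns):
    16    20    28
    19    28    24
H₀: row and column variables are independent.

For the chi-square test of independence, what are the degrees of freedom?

degrees of freedom = 2

df = (r−1)(c−1) = (2−1)·(3−1) = 2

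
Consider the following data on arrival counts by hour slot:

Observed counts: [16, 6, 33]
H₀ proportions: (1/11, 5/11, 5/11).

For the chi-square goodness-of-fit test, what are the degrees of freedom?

df = k − 1 = 3 − 1 = 2

degrees of freedom = 2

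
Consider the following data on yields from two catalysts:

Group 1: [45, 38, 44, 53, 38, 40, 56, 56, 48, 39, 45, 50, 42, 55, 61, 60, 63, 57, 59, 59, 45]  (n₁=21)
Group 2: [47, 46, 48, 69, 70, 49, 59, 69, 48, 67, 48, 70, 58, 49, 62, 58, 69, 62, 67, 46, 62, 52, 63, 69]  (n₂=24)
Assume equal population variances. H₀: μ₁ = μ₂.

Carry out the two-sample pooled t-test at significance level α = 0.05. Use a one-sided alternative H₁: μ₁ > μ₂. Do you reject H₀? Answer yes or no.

x̄₁=50.143, s₁=8.350, n₁=21
x̄₂=58.625, s₂=9.102, n₂=24
s_p² = [20·8.350² + 23·9.102²]/43 = 76.7488
SE = √(s_p²·(1/21+1/24)) = 2.6177
t = (50.143−58.625)/2.6177 = -3.2403
df = 43
p-value (one-sided, H₁ greater) = 0.99885
At α=0.05: p ≥ α → fail to reject H₀

reject H₀: no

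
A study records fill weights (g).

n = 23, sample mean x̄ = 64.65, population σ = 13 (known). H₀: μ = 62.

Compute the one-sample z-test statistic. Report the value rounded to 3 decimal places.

test statistic = 0.978

SE = σ/√n = 13/√23 = 2.7107
z = (x̄−μ₀)/SE = (64.65−62)/2.7107 = 0.9776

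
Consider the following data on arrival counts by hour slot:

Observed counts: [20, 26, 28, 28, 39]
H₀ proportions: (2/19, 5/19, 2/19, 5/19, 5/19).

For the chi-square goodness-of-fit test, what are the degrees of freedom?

degrees of freedom = 4

df = k − 1 = 5 − 1 = 4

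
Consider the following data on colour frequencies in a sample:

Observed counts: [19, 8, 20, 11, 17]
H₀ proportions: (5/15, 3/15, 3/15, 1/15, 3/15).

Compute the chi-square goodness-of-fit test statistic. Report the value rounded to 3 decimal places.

n = 75; E_i = n·p_i = [25.00, 15.00, 15.00, 5.00, 15.00]
χ² = (19−25.00)²/25.00 + (8−15.00)²/15.00 + (20−15.00)²/15.00 + (11−5.00)²/5.00 + (17−15.00)²/15.00 = 13.8400
df = 4

test statistic = 13.840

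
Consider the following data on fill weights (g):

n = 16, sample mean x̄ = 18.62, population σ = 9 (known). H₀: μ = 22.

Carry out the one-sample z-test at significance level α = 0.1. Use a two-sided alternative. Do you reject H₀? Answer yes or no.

reject H₀: no

SE = σ/√n = 9/√16 = 2.2500
z = (x̄−μ₀)/SE = (18.62−22)/2.2500 = -1.5022
p-value (two-sided) = 0.13304
At α=0.1: p ≥ α → fail to reject H₀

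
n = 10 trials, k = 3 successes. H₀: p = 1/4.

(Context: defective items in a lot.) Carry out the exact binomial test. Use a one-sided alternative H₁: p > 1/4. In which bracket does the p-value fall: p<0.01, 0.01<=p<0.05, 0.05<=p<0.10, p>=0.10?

Exact binomial: n=10, k=3, p₀=1/4=0.2500
P(X≥3) from Σ C(n,i)·p₀^i·(1−p₀)^(n−i)
p-value (one-sided, H₁ greater) = 0.47441
→ bracket: p>=0.10

p-value bracket: p>=0.10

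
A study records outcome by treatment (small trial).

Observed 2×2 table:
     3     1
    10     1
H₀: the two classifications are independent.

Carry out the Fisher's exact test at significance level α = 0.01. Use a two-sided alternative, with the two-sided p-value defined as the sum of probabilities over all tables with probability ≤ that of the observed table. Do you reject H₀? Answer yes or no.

Margins: r₁=4, r₂=11, c₁=13, c₂=2, n=15
p_obs = C(4,3)·C(11,10)/C(15,13); sum pmf over tables with pmf ≤ p_obs
p-value (two-sided) = 0.47619
At α=0.01: p ≥ α → fail to reject H₀

reject H₀: no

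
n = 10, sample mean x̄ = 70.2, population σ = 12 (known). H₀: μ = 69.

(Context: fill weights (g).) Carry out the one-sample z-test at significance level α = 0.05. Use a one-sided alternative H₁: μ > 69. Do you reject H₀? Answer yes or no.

SE = σ/√n = 12/√10 = 3.7947
z = (x̄−μ₀)/SE = (70.2−69)/3.7947 = 0.3162
p-value (one-sided, H₁ greater) = 0.37591
At α=0.05: p ≥ α → fail to reject H₀

reject H₀: no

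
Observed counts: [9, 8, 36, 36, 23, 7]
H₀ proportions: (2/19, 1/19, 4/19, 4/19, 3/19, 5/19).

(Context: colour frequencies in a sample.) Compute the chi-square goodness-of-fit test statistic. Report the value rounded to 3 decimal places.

n = 119; E_i = n·p_i = [12.53, 6.26, 25.05, 25.05, 18.79, 31.32]
χ² = (9−12.53)²/12.53 + (8−6.26)²/6.26 + (36−25.05)²/25.05 + (36−25.05)²/25.05 + (23−18.79)²/18.79 + (7−31.32)²/31.32 = 30.8658
df = 5

test statistic = 30.866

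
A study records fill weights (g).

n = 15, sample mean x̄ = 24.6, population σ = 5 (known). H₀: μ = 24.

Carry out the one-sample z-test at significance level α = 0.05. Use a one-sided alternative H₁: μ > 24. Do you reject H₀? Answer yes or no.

reject H₀: no

SE = σ/√n = 5/√15 = 1.2910
z = (x̄−μ₀)/SE = (24.6−24)/1.2910 = 0.4648
p-value (one-sided, H₁ greater) = 0.32105
At α=0.05: p ≥ α → fail to reject H₀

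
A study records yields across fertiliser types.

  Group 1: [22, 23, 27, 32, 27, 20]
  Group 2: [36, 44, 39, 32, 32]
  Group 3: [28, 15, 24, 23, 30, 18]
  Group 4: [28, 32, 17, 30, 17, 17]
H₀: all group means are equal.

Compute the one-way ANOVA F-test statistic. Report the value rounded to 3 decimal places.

test statistic = 6.579

Group means [25.17, 36.60, 23.00, 23.50], grand mean 26.652
SSB = Σnᵢ(x̄ᵢ−x̄)² = 647.684; SSW = ΣΣ(x−x̄ᵢ)² = 623.533
MSB = 647.684/3 = 215.8947; MSW = 623.533/19 = 32.8175
F = MSB/MSW = 6.5786
df = (3, 19)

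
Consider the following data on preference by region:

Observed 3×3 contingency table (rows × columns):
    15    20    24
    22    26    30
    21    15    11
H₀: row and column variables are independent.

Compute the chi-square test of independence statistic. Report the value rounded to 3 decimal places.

test statistic = 6.169

Row totals [59, 78, 47], col totals [58, 61, 65], n=184
χ² = (15−18.60)²/18.60 + (20−19.56)²/19.56 + (24−20.84)²/20.84 + (22−24.59)²/24.59 + (26−25.86)²/25.86 + (30−27.55)²/27.55 + (21−14.82)²/14.82 + (15−15.58)²/15.58 + (11−16.60)²/16.60 = 6.1689
df = 4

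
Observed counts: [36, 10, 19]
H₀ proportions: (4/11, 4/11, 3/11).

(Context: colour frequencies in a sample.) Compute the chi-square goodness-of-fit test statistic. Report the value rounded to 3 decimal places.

test statistic = 14.426

n = 65; E_i = n·p_i = [23.64, 23.64, 17.73]
χ² = (36−23.64)²/23.64 + (10−23.64)²/23.64 + (19−17.73)²/17.73 = 14.4256
df = 2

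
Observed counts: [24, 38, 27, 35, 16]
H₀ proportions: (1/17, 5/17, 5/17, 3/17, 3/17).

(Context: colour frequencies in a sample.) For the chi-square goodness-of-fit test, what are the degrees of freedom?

df = k − 1 = 5 − 1 = 4

degrees of freedom = 4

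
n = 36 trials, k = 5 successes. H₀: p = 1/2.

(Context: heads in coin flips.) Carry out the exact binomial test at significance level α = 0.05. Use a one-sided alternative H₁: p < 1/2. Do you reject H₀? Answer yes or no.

Exact binomial: n=36, k=5, p₀=1/2=0.5000
P(X≤5) from Σ C(n,i)·p₀^i·(1−p₀)^(n−i)
p-value (one-sided, H₁ less) = 0.00001
At α=0.05: p < α → reject H₀

reject H₀: yes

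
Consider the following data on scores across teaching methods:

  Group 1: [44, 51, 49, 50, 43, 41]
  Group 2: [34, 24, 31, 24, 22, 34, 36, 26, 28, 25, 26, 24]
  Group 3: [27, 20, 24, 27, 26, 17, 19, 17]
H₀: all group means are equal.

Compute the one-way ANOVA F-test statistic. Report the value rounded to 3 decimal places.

test statistic = 53.072

Group means [46.33, 27.83, 22.12], grand mean 30.346
SSB = Σnᵢ(x̄ᵢ−x̄)² = 2150.010; SSW = ΣΣ(x−x̄ᵢ)² = 465.875
MSB = 2150.010/2 = 1075.0048; MSW = 465.875/23 = 20.2554
F = MSB/MSW = 53.0724
df = (2, 23)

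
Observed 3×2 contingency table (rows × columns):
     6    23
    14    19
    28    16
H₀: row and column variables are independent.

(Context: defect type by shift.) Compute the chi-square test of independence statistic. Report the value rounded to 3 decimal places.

Row totals [29, 33, 44], col totals [48, 58], n=106
χ² = (6−13.13)²/13.13 + (23−15.87)²/15.87 + (14−14.94)²/14.94 + (19−18.06)²/18.06 + (28−19.92)²/19.92 + (16−24.08)²/24.08 = 13.1696
df = 2

test statistic = 13.170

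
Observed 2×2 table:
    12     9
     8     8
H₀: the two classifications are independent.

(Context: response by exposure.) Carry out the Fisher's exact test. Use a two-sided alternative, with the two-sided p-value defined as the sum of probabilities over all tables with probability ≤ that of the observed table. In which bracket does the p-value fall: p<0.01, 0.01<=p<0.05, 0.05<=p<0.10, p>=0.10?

p-value bracket: p>=0.10

Margins: r₁=21, r₂=16, c₁=20, c₂=17, n=37
p_obs = C(21,12)·C(16,8)/C(37,20); sum pmf over tables with pmf ≤ p_obs
p-value (two-sided) = 0.74631
→ bracket: p>=0.10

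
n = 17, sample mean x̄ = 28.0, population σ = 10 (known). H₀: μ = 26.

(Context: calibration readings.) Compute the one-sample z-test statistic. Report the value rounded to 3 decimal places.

test statistic = 0.825

SE = σ/√n = 10/√17 = 2.4254
z = (x̄−μ₀)/SE = (28.0−26)/2.4254 = 0.8246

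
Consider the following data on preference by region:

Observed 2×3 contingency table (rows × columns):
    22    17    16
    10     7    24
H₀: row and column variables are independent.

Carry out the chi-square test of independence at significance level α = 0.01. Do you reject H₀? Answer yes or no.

Row totals [55, 41], col totals [32, 24, 40], n=96
χ² = (22−18.33)²/18.33 + (17−13.75)²/13.75 + (16−22.92)²/22.92 + (10−13.67)²/13.67 + (7−10.25)²/10.25 + (24−17.08)²/17.08 = 8.4037
df = 2
p-value (upper-tail) = 0.01497
At α=0.01: p ≥ α → fail to reject H₀

reject H₀: no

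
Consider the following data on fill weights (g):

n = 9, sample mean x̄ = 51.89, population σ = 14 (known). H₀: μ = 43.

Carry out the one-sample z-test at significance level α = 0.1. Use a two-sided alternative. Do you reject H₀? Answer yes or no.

SE = σ/√n = 14/√9 = 4.6667
z = (x̄−μ₀)/SE = (51.89−43)/4.6667 = 1.9050
p-value (two-sided) = 0.05678
At α=0.1: p < α → reject H₀

reject H₀: yes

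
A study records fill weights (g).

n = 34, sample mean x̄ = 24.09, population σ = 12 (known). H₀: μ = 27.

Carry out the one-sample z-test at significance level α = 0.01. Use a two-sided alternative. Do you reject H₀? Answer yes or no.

SE = σ/√n = 12/√34 = 2.0580
z = (x̄−μ₀)/SE = (24.09−27)/2.0580 = -1.4140
p-value (two-sided) = 0.15736
At α=0.01: p ≥ α → fail to reject H₀

reject H₀: no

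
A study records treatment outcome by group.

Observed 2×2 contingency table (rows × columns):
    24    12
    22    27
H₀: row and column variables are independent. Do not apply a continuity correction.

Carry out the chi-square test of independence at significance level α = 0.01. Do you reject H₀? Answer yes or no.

reject H₀: no

Row totals [36, 49], col totals [46, 39], n=85
χ² = (24−19.48)²/19.48 + (12−16.52)²/16.52 + (22−26.52)²/26.52 + (27−22.48)²/22.48 = 3.9606
df = 1
p-value (upper-tail) = 0.04658
At α=0.01: p ≥ α → fail to reject H₀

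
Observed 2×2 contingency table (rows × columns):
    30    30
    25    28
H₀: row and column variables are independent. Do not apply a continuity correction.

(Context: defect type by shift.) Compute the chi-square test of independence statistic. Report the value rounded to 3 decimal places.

Row totals [60, 53], col totals [55, 58], n=113
χ² = (30−29.20)²/29.20 + (30−30.80)²/30.80 + (25−25.80)²/25.80 + (28−27.20)²/27.20 = 0.0902
df = 1

test statistic = 0.090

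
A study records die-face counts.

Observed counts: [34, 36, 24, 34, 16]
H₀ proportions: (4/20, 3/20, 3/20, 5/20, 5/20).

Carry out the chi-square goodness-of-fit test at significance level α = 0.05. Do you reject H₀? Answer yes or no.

reject H₀: yes

n = 144; E_i = n·p_i = [28.80, 21.60, 21.60, 36.00, 36.00]
χ² = (34−28.80)²/28.80 + (36−21.60)²/21.60 + (24−21.60)²/21.60 + (34−36.00)²/36.00 + (16−36.00)²/36.00 = 22.0278
df = 4
p-value (upper-tail) = 0.00020
At α=0.05: p < α → reject H₀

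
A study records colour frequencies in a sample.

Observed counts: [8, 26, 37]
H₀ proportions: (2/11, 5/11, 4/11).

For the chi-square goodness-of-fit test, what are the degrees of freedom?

df = k − 1 = 3 − 1 = 2

degrees of freedom = 2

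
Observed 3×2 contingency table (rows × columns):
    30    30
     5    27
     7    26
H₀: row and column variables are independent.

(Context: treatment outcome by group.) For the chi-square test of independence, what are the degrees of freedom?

degrees of freedom = 2

df = (r−1)(c−1) = (3−1)·(2−1) = 2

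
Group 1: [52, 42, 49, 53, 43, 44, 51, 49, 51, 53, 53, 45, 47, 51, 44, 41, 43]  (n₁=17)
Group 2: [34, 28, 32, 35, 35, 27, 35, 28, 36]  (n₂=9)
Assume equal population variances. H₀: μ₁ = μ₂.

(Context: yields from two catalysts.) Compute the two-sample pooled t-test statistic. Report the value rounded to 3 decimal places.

test statistic = 9.211

x̄₁=47.706, s₁=4.298, n₁=17
x̄₂=32.222, s₂=3.598, n₂=9
s_p² = [16·4.298² + 8·3.598²]/24 = 16.6285
SE = √(s_p²·(1/17+1/9)) = 1.6810
t = (47.706−32.222)/1.6810 = 9.2110
df = 24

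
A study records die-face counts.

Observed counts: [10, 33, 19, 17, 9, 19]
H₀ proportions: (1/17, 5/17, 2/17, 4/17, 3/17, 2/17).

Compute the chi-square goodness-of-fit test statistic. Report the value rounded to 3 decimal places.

test statistic = 16.615

n = 107; E_i = n·p_i = [6.29, 31.47, 12.59, 25.18, 18.88, 12.59]
χ² = (10−6.29)²/6.29 + (33−31.47)²/31.47 + (19−12.59)²/12.59 + (17−25.18)²/25.18 + (9−18.88)²/18.88 + (19−12.59)²/12.59 = 16.6154
df = 5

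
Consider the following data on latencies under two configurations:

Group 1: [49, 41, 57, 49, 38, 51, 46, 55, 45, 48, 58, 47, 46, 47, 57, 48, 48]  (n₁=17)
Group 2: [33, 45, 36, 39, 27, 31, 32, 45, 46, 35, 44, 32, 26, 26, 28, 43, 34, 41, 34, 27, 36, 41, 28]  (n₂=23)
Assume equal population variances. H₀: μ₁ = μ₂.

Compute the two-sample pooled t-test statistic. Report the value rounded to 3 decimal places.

x̄₁=48.824, s₁=5.468, n₁=17
x̄₂=35.174, s₂=6.685, n₂=23
s_p² = [16·5.468² + 22·6.685²]/38 = 38.4678
SE = √(s_p²·(1/17+1/23)) = 1.9838
t = (48.824−35.174)/1.9838 = 6.8807
df = 38

test statistic = 6.881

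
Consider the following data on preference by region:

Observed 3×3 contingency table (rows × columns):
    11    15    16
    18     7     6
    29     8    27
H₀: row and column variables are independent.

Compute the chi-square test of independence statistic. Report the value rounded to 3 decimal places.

Row totals [42, 31, 64], col totals [58, 30, 49], n=137
χ² = (11−17.78)²/17.78 + (15−9.20)²/9.20 + (16−15.02)²/15.02 + (18−13.12)²/13.12 + (7−6.79)²/6.79 + (6−11.09)²/11.09 + (29−27.09)²/27.09 + (8−14.01)²/14.01 + (27−22.89)²/22.89 = 13.9167
df = 4

test statistic = 13.917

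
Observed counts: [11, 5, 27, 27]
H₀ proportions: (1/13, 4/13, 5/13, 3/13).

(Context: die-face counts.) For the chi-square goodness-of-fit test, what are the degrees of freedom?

df = k − 1 = 4 − 1 = 3

degrees of freedom = 3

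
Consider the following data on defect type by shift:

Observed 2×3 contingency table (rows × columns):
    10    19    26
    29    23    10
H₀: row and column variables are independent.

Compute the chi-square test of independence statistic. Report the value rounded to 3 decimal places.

Row totals [55, 62], col totals [39, 42, 36], n=117
χ² = (10−18.33)²/18.33 + (19−19.74)²/19.74 + (26−16.92)²/16.92 + (29−20.67)²/20.67 + (23−22.26)²/22.26 + (10−19.08)²/19.08 = 16.3883
df = 2

test statistic = 16.388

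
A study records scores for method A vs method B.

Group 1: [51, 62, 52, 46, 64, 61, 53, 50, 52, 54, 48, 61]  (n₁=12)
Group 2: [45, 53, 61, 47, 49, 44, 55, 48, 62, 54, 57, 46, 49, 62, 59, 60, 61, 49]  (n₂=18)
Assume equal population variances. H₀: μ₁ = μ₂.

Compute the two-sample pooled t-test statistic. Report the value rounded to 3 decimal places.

x̄₁=54.500, s₁=5.977, n₁=12
x̄₂=53.389, s₂=6.400, n₂=18
s_p² = [11·5.977² + 17·6.400²]/28 = 38.9028
SE = √(s_p²·(1/12+1/18)) = 2.3245
t = (54.500−53.389)/2.3245 = 0.4780
df = 28

test statistic = 0.478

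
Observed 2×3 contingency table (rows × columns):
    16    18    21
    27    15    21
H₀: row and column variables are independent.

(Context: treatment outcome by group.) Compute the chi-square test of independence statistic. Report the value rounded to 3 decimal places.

test statistic = 2.556

Row totals [55, 63], col totals [43, 33, 42], n=118
χ² = (16−20.04)²/20.04 + (18−15.38)²/15.38 + (21−19.58)²/19.58 + (27−22.96)²/22.96 + (15−17.62)²/17.62 + (21−22.42)²/22.42 = 2.5561
df = 2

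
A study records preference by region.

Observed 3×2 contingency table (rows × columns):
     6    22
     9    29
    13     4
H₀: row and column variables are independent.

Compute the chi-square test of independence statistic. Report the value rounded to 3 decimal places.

Row totals [28, 38, 17], col totals [28, 55], n=83
χ² = (6−9.45)²/9.45 + (22−18.55)²/18.55 + (9−12.82)²/12.82 + (29−25.18)²/25.18 + (13−5.73)²/5.73 + (4−11.27)²/11.27 = 17.5029
df = 2

test statistic = 17.503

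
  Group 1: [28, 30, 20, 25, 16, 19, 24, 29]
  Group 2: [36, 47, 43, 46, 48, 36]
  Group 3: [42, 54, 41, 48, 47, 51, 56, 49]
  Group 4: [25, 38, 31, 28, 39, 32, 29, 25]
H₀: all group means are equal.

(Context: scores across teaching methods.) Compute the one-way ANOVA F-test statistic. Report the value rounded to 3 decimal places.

test statistic = 34.792

Group means [23.88, 42.67, 48.50, 30.88], grand mean 36.067
SSB = Σnᵢ(x̄ᵢ−x̄)² = 2902.783; SSW = ΣΣ(x−x̄ᵢ)² = 723.083
MSB = 2902.783/3 = 967.5944; MSW = 723.083/26 = 27.8109
F = MSB/MSW = 34.7919
df = (3, 26)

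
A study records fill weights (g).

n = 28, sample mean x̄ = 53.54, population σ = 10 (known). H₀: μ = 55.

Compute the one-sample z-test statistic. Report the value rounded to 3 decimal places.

test statistic = -0.773

SE = σ/√n = 10/√28 = 1.8898
z = (x̄−μ₀)/SE = (53.54−55)/1.8898 = -0.7726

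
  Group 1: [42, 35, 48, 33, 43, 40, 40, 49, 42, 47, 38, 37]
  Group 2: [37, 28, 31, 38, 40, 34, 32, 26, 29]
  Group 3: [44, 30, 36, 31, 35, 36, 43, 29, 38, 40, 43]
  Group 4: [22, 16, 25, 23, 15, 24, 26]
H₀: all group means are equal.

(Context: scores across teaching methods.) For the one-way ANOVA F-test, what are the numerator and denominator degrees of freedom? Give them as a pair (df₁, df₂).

degrees of freedom = [3, 35]

k = 4 groups, N = 39 total
df = (k−1, N−k) = (4−1, 39−4) = (3, 35)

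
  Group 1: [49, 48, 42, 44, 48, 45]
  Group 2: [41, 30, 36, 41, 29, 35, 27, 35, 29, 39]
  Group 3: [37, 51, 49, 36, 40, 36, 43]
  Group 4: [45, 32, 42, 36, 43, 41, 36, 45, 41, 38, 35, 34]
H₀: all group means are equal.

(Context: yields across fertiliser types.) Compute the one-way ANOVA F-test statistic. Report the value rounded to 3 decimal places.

test statistic = 8.118

Group means [46.00, 34.20, 41.71, 39.00], grand mean 39.371
SSB = Σnᵢ(x̄ᵢ−x̄)² = 571.143; SSW = ΣΣ(x−x̄ᵢ)² = 727.029
MSB = 571.143/3 = 190.3810; MSW = 727.029/31 = 23.4525
F = MSB/MSW = 8.1177
df = (3, 31)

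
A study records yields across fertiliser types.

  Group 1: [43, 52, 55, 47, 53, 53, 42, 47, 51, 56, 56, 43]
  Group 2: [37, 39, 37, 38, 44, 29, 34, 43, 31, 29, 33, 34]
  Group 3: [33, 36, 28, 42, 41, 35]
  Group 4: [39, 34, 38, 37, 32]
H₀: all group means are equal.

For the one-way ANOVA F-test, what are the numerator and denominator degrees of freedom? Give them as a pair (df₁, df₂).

k = 4 groups, N = 35 total
df = (k−1, N−k) = (4−1, 35−4) = (3, 31)

degrees of freedom = [3, 31]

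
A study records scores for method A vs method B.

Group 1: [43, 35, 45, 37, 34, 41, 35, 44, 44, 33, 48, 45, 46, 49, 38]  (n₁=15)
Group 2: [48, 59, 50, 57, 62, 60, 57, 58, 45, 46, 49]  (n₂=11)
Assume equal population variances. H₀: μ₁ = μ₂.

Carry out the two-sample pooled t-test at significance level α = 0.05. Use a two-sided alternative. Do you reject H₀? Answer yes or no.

reject H₀: yes

x̄₁=41.133, s₁=5.357, n₁=15
x̄₂=53.727, s₂=6.166, n₂=11
s_p² = [14·5.357² + 10·6.166²]/24 = 32.5798
SE = √(s_p²·(1/15+1/11)) = 2.2658
t = (41.133−53.727)/2.2658 = -5.5583
df = 24
p-value (two-sided) = 0.00001
At α=0.05: p < α → reject H₀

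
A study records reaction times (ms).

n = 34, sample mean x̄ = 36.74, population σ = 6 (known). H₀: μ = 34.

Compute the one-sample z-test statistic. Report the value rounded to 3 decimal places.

SE = σ/√n = 6/√34 = 1.0290
z = (x̄−μ₀)/SE = (36.74−34)/1.0290 = 2.6628

test statistic = 2.663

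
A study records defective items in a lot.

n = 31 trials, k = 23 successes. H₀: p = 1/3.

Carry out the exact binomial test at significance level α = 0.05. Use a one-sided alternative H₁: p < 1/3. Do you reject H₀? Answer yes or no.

reject H₀: no

Exact binomial: n=31, k=23, p₀=1/3=0.3333
P(X≤23) from Σ C(n,i)·p₀^i·(1−p₀)^(n−i)
p-value (one-sided, H₁ less) = 1.00000
At α=0.05: p ≥ α → fail to reject H₀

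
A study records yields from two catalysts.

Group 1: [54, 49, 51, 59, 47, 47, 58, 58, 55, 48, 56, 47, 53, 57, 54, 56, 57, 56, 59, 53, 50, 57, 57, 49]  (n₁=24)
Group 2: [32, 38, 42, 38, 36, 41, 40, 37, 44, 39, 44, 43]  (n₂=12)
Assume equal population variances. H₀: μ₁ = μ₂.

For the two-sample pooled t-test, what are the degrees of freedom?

degrees of freedom = 34

df = n₁ + n₂ − 2 = 24 + 12 − 2 = 34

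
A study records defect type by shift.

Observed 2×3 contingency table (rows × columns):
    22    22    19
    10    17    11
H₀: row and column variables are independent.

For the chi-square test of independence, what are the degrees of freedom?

degrees of freedom = 2

df = (r−1)(c−1) = (2−1)·(3−1) = 2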